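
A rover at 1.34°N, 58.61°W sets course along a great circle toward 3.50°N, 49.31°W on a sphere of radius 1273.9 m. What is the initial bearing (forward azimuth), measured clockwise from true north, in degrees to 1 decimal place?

76.7°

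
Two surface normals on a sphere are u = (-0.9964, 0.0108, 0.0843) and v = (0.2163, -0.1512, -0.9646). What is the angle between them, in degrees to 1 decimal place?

107.4°

u·v = -0.2985; |u| = 1.0000, |v| = 1.0001.
cos θ = (u·v)/(|u||v|) = -0.2984, so θ = 107.4°.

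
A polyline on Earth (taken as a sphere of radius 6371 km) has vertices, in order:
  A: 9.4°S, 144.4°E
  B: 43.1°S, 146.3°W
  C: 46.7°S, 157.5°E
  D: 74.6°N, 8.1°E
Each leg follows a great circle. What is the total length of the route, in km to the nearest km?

28552 km

Leg A→B: central angle 1.1958 rad, distance 7618.7 km.
Leg B→C: central angle 0.6828 rad, distance 4349.8 km.
Leg C→D: central angle 2.6029 rad, distance 16583.4 km.
Total: 7618.7 + 4349.8 + 16583.4 ≈ 28552 km.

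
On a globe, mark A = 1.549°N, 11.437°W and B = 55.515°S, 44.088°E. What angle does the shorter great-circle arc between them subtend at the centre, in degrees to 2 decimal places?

72.66°

In radians: φ₁ = 0.0270, φ₂ = -0.9689, Δλ = 55.525° = 0.9691 rad.
Haversine: a = sin²(Δφ/2) + cos φ₁ cos φ₂ sin²(Δλ/2) = 0.2281 + (0.9996)(0.5662)(0.2170) = 0.35095.
Central angle c = 2·arcsin(√a) = 1.26810 rad.
So the angular separation is 72.66°.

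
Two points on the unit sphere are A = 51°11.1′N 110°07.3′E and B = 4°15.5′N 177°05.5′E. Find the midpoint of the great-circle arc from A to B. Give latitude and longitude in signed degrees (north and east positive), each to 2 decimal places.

31.92°, 152.19°

The central angle between A and B is δ = 1.2636 rad.
With f = 0.5, the slerp weights are sin((1−f)δ)/sin δ = 0.6196 and sin(fδ)/sin δ = 0.6196.
Weighted sum of the unit vectors: (0.6196)·(-0.2156,0.5886,0.7792) + (0.6196)·(-0.9960,0.0506,0.0743) = (-0.7507, 0.3960, 0.5288).
Converting back: φ = atan2(z, √(x²+y²)) = 31.92°, λ = atan2(y, x) = 152.19°.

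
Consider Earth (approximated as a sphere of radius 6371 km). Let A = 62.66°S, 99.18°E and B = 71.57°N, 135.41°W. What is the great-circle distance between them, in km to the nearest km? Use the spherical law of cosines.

17563 km

In radians: φ₁ = -1.0936, φ₂ = 1.2491, Δλ = 125.410° = 2.1888 rad.
cos c = sin φ₁ sin φ₂ + cos φ₁ cos φ₂ cos Δλ = (-0.8883)(0.9487) + (0.4593)(0.3161)(-0.5794) = -0.92687,
so c = arccos(-0.92687) = 2.75677 rad.
Distance = R·c = 6371 × 2.7568 ≈ 17563 km.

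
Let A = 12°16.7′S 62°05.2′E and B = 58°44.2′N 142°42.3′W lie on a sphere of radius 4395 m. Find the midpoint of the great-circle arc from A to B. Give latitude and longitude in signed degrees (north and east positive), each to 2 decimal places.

The central angle between A and B is δ = 2.2681 rad.
With f = 0.5, the slerp weights are sin((1−f)δ)/sin δ = 1.1820 and sin(fδ)/sin δ = 1.1820.
Weighted sum of the unit vectors: (1.1820)·(0.4574,0.8634,-0.2127) + (1.1820)·(-0.4129,-0.3145,0.8548) = (0.0527, 0.6489, 0.7590).
Converting back: φ = atan2(z, √(x²+y²)) = 49.38°, λ = atan2(y, x) = 85.36°.

49.38°, 85.36°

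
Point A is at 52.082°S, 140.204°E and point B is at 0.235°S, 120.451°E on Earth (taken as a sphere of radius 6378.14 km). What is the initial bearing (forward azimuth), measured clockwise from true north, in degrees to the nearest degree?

With φ₁ = -0.9090, φ₂ = -0.0041, Δλ = -0.3448 rad, the forward-azimuth formula gives
θ = atan2( sin Δλ cos φ₂ , cos φ₁ sin φ₂ − sin φ₁ cos φ₂ cos Δλ ) = atan2(-0.3380, 0.7399) = -24.55°.
Adding 360° brings this into [0°, 360°): 335°.

335°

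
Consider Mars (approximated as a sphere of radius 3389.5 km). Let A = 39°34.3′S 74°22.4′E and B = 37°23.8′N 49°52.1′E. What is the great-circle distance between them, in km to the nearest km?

4744 km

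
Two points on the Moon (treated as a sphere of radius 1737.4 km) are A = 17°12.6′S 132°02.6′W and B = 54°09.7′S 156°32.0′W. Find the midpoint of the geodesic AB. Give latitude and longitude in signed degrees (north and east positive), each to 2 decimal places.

-36.28°, -141.31°

The central angle between A and B is δ = 0.7245 rad.
With f = 0.5, the slerp weights are sin((1−f)δ)/sin δ = 0.5347 and sin(fδ)/sin δ = 0.5347.
Weighted sum of the unit vectors: (0.5347)·(-0.6397,-0.7094,-0.2959) + (0.5347)·(-0.5371,-0.2332,-0.8107) = (-0.6292, -0.5040, -0.5917).
Converting back: φ = atan2(z, √(x²+y²)) = -36.28°, λ = atan2(y, x) = -141.31°.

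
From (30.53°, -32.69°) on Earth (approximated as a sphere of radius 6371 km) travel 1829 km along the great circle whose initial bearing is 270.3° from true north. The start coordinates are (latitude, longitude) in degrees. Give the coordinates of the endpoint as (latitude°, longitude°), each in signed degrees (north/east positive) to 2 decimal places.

29.24°, -51.63°

Angular distance δ = d/R = 1829/6371 = 0.28708 rad; initial bearing θ = 4.7176 rad.
sin φ₂ = sin φ₁ cos δ + cos φ₁ sin δ cos θ = (0.5080)(0.9591) + (0.8614)(0.2832)(0.0052) = 0.4885, so φ₂ = 29.24°.
Δλ = atan2(sin θ sin δ cos φ₁, cos δ − sin φ₁ sin φ₂) = atan2(-0.2439, 0.7109) = -18.935°.
λ₂ = -32.690° − 18.935° = -51.63°.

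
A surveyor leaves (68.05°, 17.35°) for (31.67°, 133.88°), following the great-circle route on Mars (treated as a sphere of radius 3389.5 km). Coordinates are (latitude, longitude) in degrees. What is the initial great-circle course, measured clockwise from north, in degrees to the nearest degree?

With φ₁ = 1.1877, φ₂ = 0.5527, Δλ = 2.0338 rad, the forward-azimuth formula gives
θ = atan2( sin Δλ cos φ₂ , cos φ₁ sin φ₂ − sin φ₁ cos φ₂ cos Δλ ) = atan2(0.7615, 0.5488) = 54.22°.
So the initial bearing is 54°.

54°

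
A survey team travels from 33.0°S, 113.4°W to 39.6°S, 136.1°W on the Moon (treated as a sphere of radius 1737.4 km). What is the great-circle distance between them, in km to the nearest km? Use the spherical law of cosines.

Let φ₁ = -0.5760 rad, φ₂ = -0.6912 rad, and Δλ = -0.3962 rad.
cos c = sin φ₁ sin φ₂ + cos φ₁ cos φ₂ cos Δλ = (-0.5446)(-0.6374) + (0.8387)(0.7705)(0.9225) = 0.94332,
so c = arccos(0.94332) = 0.33831 rad.
Distance = R·c = 1737.4 × 0.3383 ≈ 588 km.

588 km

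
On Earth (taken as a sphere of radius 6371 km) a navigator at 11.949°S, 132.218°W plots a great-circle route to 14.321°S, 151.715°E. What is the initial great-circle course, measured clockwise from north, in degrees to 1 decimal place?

Δλ = -76.067° = -1.3276 rad.
y = sin Δλ · cos φ₂ = (-0.9706)(0.9689) = -0.9404
x = cos φ₁ sin φ₂ − sin φ₁ cos φ₂ cos Δλ = (0.9783)(-0.2474) − (-0.2070)(0.9689)(0.2408) = -0.1937
θ = atan2(y, x) = -101.64°; adding 360° gives 258.4°.

258.4°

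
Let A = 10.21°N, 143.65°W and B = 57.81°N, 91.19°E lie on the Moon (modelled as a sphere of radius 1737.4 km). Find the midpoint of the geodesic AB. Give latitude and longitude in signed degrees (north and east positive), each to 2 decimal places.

51.80°, -176.39°

The central angle between A and B is δ = 1.7233 rad.
With f = 0.5, the slerp weights are sin((1−f)δ)/sin δ = 0.7678 and sin(fδ)/sin δ = 0.7678.
Weighted sum of the unit vectors: (0.7678)·(-0.7927,-0.5833,0.1773) + (0.7678)·(-0.0111,0.5326,0.8463) = (-0.6171, -0.0389, 0.7859).
Converting back: φ = atan2(z, √(x²+y²)) = 51.80°, λ = atan2(y, x) = -176.39°.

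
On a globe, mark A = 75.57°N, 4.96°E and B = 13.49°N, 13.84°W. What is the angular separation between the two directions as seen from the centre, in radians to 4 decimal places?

With latitudes φ₁ = 75.570°, φ₂ = 13.490° and longitude difference Δλ = -18.800°:
cos c = sin φ₁ sin φ₂ + cos φ₁ cos φ₂ cos Δλ = (0.9685)(0.2333) + (0.2492)(0.9724)(0.9466) = 0.45531,
so c = arccos(0.45531) = 1.09808 rad.
So the angular separation is 1.0981 rad.

1.0981 rad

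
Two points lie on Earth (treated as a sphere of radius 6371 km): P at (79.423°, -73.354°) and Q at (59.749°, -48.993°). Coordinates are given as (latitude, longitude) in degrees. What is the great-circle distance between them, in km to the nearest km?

2338 km

With latitudes φ₁ = 79.423°, φ₂ = 59.749° and longitude difference Δλ = 24.361°:
cos c = sin φ₁ sin φ₂ + cos φ₁ cos φ₂ cos Δλ = (0.9830)(0.8638) + (0.1836)(0.5038)(0.9110) = 0.93339,
so c = arccos(0.93339) = 0.36705 rad.
Distance = R·c = 6371 × 0.3671 ≈ 2338 km.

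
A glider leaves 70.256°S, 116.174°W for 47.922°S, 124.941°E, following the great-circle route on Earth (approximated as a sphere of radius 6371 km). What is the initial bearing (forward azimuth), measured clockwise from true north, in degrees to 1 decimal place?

226.6°

Δλ = -118.885° = -2.0749 rad.
y = sin Δλ · cos φ₂ = (-0.8756)(0.6701) = -0.5868
x = cos φ₁ sin φ₂ − sin φ₁ cos φ₂ cos Δλ = (0.3378)(-0.7422) − (-0.9412)(0.6701)(-0.4831) = -0.5554
θ = atan2(y, x) = -133.43°; adding 360° gives 226.6°.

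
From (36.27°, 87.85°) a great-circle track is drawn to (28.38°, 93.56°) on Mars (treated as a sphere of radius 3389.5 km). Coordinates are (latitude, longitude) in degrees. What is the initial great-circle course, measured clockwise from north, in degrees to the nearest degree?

147°

With φ₁ = 0.6330, φ₂ = 0.4953, Δλ = 0.0997 rad, the forward-azimuth formula gives
θ = atan2( sin Δλ cos φ₂ , cos φ₁ sin φ₂ − sin φ₁ cos φ₂ cos Δλ ) = atan2(0.0875, -0.1347) = 146.98°.
So the initial bearing is 147°.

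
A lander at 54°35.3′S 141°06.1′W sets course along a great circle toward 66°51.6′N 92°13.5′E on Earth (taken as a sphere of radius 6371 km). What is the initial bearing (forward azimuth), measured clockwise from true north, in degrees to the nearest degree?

Δλ = -126.673° = -2.2109 rad.
y = sin Δλ · cos φ₂ = (-0.8021)(0.3930) = -0.3152
x = cos φ₁ sin φ₂ − sin φ₁ cos φ₂ cos Δλ = (0.5794)(0.9195) − (-0.8150)(0.3930)(-0.5973) = 0.3415
θ = atan2(y, x) = -42.70°; adding 360° gives 317°.

317°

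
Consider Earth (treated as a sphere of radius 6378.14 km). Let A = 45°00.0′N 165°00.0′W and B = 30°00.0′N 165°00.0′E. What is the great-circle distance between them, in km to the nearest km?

3104 km

Let φ₁ = 0.7854 rad, φ₂ = 0.5236 rad, and Δλ = -0.5236 rad.
cos c = sin φ₁ sin φ₂ + cos φ₁ cos φ₂ cos Δλ = (0.7071)(0.5000) + (0.7071)(0.8660)(0.8660) = 0.88388,
so c = arccos(0.88388) = 0.48669 rad.
Distance = R·c = 6378.14 × 0.4867 ≈ 3104 km.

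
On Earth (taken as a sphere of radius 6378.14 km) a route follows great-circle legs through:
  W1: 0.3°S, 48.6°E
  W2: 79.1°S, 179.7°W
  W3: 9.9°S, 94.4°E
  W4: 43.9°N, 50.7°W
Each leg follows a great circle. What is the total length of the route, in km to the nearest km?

34617 km

Leg W1→W2: central angle 1.6917 rad, distance 10790.2 km.
Leg W2→W3: central angle 1.3876 rad, distance 8850.5 km.
Leg W3→W4: central angle 2.3481 rad, distance 14976.7 km.
Total: 10790.2 + 8850.5 + 14976.7 ≈ 34617 km.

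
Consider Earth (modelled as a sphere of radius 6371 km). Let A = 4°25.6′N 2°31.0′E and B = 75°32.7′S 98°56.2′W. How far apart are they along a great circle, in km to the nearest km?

10801 km

With latitudes φ₁ = 4.427°, φ₂ = -75.545° and longitude difference Δλ = -101.453°:
cos c = sin φ₁ sin φ₂ + cos φ₁ cos φ₂ cos Δλ = (0.0772)(-0.9683) + (0.9970)(0.2496)(-0.1986) = -0.12416,
so c = arccos(-0.12416) = 1.69528 rad.
Distance = R·c = 6371 × 1.6953 ≈ 10801 km.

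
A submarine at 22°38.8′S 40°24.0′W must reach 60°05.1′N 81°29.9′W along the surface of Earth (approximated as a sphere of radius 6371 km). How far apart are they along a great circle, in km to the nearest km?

Let φ₁ = -0.3953 rad, φ₂ = 1.0487 rad, and Δλ = -0.7173 rad.
Haversine: a = sin²(Δφ/2) + cos φ₁ cos φ₂ sin²(Δλ/2) = 0.4367 + (0.9229)(0.4987)(0.1232) = 0.49345.
Central angle c = 2·arcsin(√a) = 1.55770 rad.
Distance = R·c = 6371 × 1.5577 ≈ 9924 km.

9924 km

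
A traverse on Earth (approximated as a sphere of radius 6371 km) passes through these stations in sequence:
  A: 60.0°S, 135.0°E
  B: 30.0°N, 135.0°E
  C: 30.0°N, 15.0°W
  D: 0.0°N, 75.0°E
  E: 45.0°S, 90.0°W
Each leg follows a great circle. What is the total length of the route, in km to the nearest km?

Leg A→B: central angle 1.5708 rad, distance 10007.5 km.
Leg B→C: central angle 1.9818 rad, distance 12626.0 km.
Leg C→D: central angle 1.5708 rad, distance 10007.5 km.
Leg D→E: central angle 2.3227 rad, distance 14797.8 km.
Total: 10007.5 + 12626.0 + 10007.5 + 14797.8 ≈ 47439 km.

47439 km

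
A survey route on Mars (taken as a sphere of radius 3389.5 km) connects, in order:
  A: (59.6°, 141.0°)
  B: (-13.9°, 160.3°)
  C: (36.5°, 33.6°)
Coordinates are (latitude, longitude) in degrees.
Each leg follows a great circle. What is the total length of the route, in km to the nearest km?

Leg A→B: central angle 1.3115 rad, distance 4445.3 km.
Leg B→C: central angle 2.2259 rad, distance 7544.6 km.
Total: 4445.3 + 7544.6 ≈ 11990 km.

11990 km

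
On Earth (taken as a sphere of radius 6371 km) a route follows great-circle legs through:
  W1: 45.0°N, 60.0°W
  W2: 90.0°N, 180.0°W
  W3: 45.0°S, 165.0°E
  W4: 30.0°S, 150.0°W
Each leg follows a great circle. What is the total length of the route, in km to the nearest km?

Leg W1→W2: central angle 0.7854 rad, distance 5003.8 km.
Leg W2→W3: central angle 2.3562 rad, distance 15011.3 km.
Leg W3→W4: central angle 0.6656 rad, distance 4240.3 km.
Total: 5003.8 + 15011.3 + 4240.3 ≈ 24255 km.

24255 km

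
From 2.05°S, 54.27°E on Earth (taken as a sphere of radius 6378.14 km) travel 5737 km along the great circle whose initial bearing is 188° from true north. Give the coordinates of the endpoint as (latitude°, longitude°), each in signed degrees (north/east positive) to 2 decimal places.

-52.86°, 43.87°

Angular distance δ = d/R = 5737/6378.14 = 0.89948 rad; initial bearing θ = 3.2812 rad.
sin φ₂ = sin φ₁ cos δ + cos φ₁ sin δ cos θ = (-0.0358)(0.6220) + (0.9994)(0.7830)(-0.9903) = -0.7971, so φ₂ = -52.86°.
Δλ = atan2(sin θ sin δ cos φ₁, cos δ − sin φ₁ sin φ₂) = atan2(-0.1089, 0.5935) = -10.398°.
λ₂ = 54.270° − 10.398° = 43.87°.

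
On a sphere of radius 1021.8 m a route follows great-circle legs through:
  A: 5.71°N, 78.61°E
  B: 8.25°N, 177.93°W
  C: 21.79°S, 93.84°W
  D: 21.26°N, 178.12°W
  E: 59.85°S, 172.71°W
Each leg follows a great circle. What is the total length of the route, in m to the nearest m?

Leg A→B: central angle 1.7874 rad, distance 1826.4 m.
Leg B→C: central angle 1.5294 rad, distance 1562.8 m.
Leg C→D: central angle 1.6192 rad, distance 1654.5 m.
Leg D→E: central angle 1.4177 rad, distance 1448.7 m.
Total: 1826.4 + 1562.8 + 1654.5 + 1448.7 ≈ 6492 m.

6492 m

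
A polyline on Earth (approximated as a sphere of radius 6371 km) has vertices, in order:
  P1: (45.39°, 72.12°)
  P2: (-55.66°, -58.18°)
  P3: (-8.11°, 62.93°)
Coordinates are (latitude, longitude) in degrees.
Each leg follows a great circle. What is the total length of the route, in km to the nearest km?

Leg P1→P2: central angle 2.5756 rad, distance 16409.1 km.
Leg P2→P3: central angle 1.7437 rad, distance 11109.2 km.
Total: 16409.1 + 11109.2 ≈ 27518 km.

27518 km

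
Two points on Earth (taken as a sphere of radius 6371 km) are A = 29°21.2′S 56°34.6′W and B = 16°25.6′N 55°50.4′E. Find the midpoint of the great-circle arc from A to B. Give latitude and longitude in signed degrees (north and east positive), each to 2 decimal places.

-11.48°, 3.72°

The central angle between A and B is δ = 2.0459 rad.
With f = 0.5, the slerp weights are sin((1−f)δ)/sin δ = 0.9600 and sin(fδ)/sin δ = 0.9600.
Weighted sum of the unit vectors: (0.9600)·(0.4801,-0.7275,-0.4902) + (0.9600)·(0.5386,0.7937,0.2828) = (0.9779, 0.0636, -0.1991).
Converting back: φ = atan2(z, √(x²+y²)) = -11.48°, λ = atan2(y, x) = 3.72°.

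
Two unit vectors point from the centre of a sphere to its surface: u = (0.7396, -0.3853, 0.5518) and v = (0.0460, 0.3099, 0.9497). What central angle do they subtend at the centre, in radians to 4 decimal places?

u·v = 0.4387; |u| = 1.0000, |v| = 1.0000.
cos θ = (u·v)/(|u||v|) = 0.4387, so θ = 1.1167 rad.

1.1167 rad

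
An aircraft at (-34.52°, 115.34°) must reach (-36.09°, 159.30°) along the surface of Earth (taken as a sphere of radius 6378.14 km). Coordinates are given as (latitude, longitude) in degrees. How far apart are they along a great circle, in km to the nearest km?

3963 km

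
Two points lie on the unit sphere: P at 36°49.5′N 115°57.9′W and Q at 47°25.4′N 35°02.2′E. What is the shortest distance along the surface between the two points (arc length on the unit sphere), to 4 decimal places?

In radians: φ₁ = 0.6427, φ₂ = 0.8277, Δλ = 151.002° = 2.6355 rad.
cos c = sin φ₁ sin φ₂ + cos φ₁ cos φ₂ cos Δλ = (0.5994)(0.7364) + (0.8005)(0.6766)(-0.8746) = -0.03232,
so c = arccos(-0.03232) = 1.60312 rad.
On the unit sphere the arc length equals the central angle: 1.6031.

1.6031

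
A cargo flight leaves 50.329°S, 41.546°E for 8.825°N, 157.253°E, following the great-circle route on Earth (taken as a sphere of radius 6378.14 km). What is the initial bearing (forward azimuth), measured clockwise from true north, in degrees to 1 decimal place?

104.6°

With φ₁ = -0.8784, φ₂ = 0.1540, Δλ = 2.0195 rad, the forward-azimuth formula gives
θ = atan2( sin Δλ cos φ₂ , cos φ₁ sin φ₂ − sin φ₁ cos φ₂ cos Δλ ) = atan2(0.8904, -0.2320) = 104.60°.
So the initial bearing is 104.6°.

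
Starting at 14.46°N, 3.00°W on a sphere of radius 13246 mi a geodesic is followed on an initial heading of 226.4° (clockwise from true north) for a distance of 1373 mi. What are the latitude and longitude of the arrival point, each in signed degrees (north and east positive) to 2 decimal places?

10.33°, -7.37°

Angular distance δ = d/R = 1373/13246 = 0.10365 rad; initial bearing θ = 3.9514 rad.
sin φ₂ = sin φ₁ cos δ + cos φ₁ sin δ cos θ = (0.2497)(0.9946) + (0.9683)(0.1035)(-0.6896) = 0.1793, so φ₂ = 10.33°.
Δλ = atan2(sin θ sin δ cos φ₁, cos δ − sin φ₁ sin φ₂) = atan2(-0.0726, 0.9499) = -4.368°.
λ₂ = -3.000° − 4.368° = -7.37°.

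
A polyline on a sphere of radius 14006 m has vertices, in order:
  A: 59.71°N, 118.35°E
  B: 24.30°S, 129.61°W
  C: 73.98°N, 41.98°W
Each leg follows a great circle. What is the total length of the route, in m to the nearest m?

Leg A→B: central angle 2.1268 rad, distance 29788.6 m.
Leg B→C: central angle 1.9661 rad, distance 27537.9 m.
Total: 29788.6 + 27537.9 ≈ 57326 m.

57326 m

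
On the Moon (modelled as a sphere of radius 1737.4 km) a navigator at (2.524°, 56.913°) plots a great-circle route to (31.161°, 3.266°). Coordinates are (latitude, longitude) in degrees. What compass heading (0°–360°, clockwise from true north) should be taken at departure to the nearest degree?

306°

With φ₁ = 0.0441, φ₂ = 0.5439, Δλ = -0.9363 rad, the forward-azimuth formula gives
θ = atan2( sin Δλ cos φ₂ , cos φ₁ sin φ₂ − sin φ₁ cos φ₂ cos Δλ ) = atan2(-0.6892, 0.4946) = -54.33°.
Adding 360° brings this into [0°, 360°): 306°.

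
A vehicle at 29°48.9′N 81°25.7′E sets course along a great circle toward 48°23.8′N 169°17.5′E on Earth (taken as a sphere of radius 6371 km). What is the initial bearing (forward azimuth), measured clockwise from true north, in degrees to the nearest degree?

With φ₁ = 0.5204, φ₂ = 0.8447, Δλ = 1.5335 rad, the forward-azimuth formula gives
θ = atan2( sin Δλ cos φ₂ , cos φ₁ sin φ₂ − sin φ₁ cos φ₂ cos Δλ ) = atan2(0.6635, 0.6365) = 46.19°.
So the initial bearing is 46°.

46°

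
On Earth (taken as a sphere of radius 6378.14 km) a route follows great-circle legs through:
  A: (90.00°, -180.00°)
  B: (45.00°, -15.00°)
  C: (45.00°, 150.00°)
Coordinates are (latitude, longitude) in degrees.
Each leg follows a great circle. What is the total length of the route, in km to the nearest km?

Leg A→B: central angle 0.7854 rad, distance 5009.4 km.
Leg B→C: central angle 1.5538 rad, distance 9910.1 km.
Total: 5009.4 + 9910.1 ≈ 14919 km.

14919 km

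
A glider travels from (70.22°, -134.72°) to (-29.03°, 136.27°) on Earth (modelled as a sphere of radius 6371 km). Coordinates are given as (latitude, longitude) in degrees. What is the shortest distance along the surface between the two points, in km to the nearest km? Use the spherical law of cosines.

In radians: φ₁ = 1.2256, φ₂ = -0.5067, Δλ = -89.010° = -1.5535 rad.
cos c = sin φ₁ sin φ₂ + cos φ₁ cos φ₂ cos Δλ = (0.9410)(-0.4853) + (0.3384)(0.8744)(0.0173) = -0.45152,
so c = arccos(-0.45152) = 2.03927 rad.
Distance = R·c = 6371 × 2.0393 ≈ 12992 km.

12992 km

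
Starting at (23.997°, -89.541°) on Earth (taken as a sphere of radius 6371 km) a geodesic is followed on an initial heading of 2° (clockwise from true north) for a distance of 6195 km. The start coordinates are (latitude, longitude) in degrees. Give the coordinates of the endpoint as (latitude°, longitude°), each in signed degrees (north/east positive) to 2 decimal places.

79.56°, -80.38°

Angular distance δ = d/R = 6195/6371 = 0.97237 rad; initial bearing θ = 0.0349 rad.
sin φ₂ = sin φ₁ cos δ + cos φ₁ sin δ cos θ = (0.4067)(0.5633) + (0.9136)(0.8262)(0.9994) = 0.9835, so φ₂ = 79.56°.
Δλ = atan2(sin θ sin δ cos φ₁, cos δ − sin φ₁ sin φ₂) = atan2(0.0263, 0.1634) = 9.159°.
λ₂ = -89.541° + 9.159° = -80.38°.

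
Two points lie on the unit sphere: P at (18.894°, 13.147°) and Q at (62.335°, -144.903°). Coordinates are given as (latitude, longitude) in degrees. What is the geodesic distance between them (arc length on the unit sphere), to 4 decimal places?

1.6917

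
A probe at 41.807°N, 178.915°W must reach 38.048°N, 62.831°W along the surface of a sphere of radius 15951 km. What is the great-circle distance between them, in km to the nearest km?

22610 km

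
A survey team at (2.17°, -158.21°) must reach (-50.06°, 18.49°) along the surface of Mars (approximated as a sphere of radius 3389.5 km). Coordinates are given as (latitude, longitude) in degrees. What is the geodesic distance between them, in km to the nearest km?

7810 km

With latitudes φ₁ = 2.170°, φ₂ = -50.060° and longitude difference Δλ = 176.700°:
cos c = sin φ₁ sin φ₂ + cos φ₁ cos φ₂ cos Δλ = (0.0379)(-0.7667) + (0.9993)(0.6420)(-0.9983) = -0.66949,
so c = arccos(-0.66949) = 2.30432 rad.
Distance = R·c = 3389.5 × 2.3043 ≈ 7810 km.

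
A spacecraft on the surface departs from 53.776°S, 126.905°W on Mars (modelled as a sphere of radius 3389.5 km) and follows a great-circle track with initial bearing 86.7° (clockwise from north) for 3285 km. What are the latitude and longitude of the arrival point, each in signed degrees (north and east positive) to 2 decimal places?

Angular distance δ = d/R = 3285/3389.5 = 0.96917 rad; initial bearing θ = 1.5132 rad.
sin φ₂ = sin φ₁ cos δ + cos φ₁ sin δ cos θ = (-0.8067)(0.5660) + (0.5909)(0.8244)(0.0576) = -0.4285, so φ₂ = -25.38°.
Δλ = atan2(sin θ sin δ cos φ₁, cos δ − sin φ₁ sin φ₂) = atan2(0.4864, 0.2203) = 65.635°.
λ₂ = -126.905° + 65.635° = -61.27°.

-25.38°, -61.27°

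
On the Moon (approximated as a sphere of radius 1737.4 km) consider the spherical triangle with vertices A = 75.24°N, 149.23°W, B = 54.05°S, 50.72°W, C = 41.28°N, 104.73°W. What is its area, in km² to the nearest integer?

1191827 km²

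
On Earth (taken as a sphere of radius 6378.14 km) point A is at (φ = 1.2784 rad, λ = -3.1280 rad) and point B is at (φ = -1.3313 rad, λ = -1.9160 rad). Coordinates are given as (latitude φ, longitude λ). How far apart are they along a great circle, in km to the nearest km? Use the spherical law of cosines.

In radians: φ₁ = 1.2784, φ₂ = -1.3313, Δλ = 69.442° = 1.2120 rad.
cos c = sin φ₁ sin φ₂ + cos φ₁ cos φ₂ cos Δλ = (0.9576)(-0.9715) + (0.2882)(0.2372)(0.3511) = -0.90621,
so c = arccos(-0.90621) = 2.70504 rad.
Distance = R·c = 6378.14 × 2.7050 ≈ 17253 km.

17253 km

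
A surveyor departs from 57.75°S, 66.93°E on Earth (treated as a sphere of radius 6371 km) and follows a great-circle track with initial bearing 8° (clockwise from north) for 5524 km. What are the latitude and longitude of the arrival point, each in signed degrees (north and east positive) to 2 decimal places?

Angular distance δ = d/R = 5524/6371 = 0.86705 rad; initial bearing θ = 0.1396 rad.
sin φ₂ = sin φ₁ cos δ + cos φ₁ sin δ cos θ = (-0.8457)(0.6471) + (0.5336)(0.7624)(0.9903) = -0.1444, so φ₂ = -8.30°.
Δλ = atan2(sin θ sin δ cos φ₁, cos δ − sin φ₁ sin φ₂) = atan2(0.0566, 0.5250) = 6.156°.
λ₂ = 66.930° + 6.156° = 73.09°.

-8.30°, 73.09°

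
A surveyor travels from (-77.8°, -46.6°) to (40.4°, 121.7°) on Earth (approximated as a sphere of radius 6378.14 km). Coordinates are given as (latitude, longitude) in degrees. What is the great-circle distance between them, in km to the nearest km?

15839 km

Let φ₁ = -1.3579 rad, φ₂ = 0.7051 rad, and Δλ = 2.9374 rad.
Haversine: a = sin²(Δφ/2) + cos φ₁ cos φ₂ sin²(Δλ/2) = 0.7363 + (0.2113)(0.7615)(0.9896) = 0.89554.
Central angle c = 2·arcsin(√a) = 2.48335 rad.
Distance = R·c = 6378.14 × 2.4834 ≈ 15839 km.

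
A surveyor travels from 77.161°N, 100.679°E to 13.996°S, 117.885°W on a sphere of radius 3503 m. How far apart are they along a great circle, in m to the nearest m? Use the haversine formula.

Let φ₁ = 1.3467 rad, φ₂ = -0.2443 rad, and Δλ = 2.4685 rad.
Haversine: a = sin²(Δφ/2) + cos φ₁ cos φ₂ sin²(Δλ/2) = 0.5101 + (0.2222)(0.9703)(0.8910) = 0.70220.
Central angle c = 2·arcsin(√a) = 1.98712 rad.
Distance = R·c = 3503 × 1.9871 ≈ 6961 m.

6961 m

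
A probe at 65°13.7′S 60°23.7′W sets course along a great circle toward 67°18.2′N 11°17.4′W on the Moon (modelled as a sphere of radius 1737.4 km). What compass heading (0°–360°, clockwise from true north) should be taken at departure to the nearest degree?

With φ₁ = -1.1384, φ₂ = 1.1747, Δλ = 0.8570 rad, the forward-azimuth formula gives
θ = atan2( sin Δλ cos φ₂ , cos φ₁ sin φ₂ − sin φ₁ cos φ₂ cos Δλ ) = atan2(0.2917, 0.6159) = 25.34°.
So the initial bearing is 25°.

25°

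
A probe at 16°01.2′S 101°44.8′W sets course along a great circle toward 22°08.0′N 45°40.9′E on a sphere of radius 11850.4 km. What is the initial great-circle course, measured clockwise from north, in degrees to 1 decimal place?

Δλ = 147.428° = 2.5731 rad.
y = sin Δλ · cos φ₂ = (0.5384)(0.9263) = 0.4987
x = cos φ₁ sin φ₂ − sin φ₁ cos φ₂ cos Δλ = (0.9612)(0.3768) − (-0.2760)(0.9263)(-0.8427) = 0.1467
θ = atan2(y, x) = 73.61°, so the bearing is 73.6°.

73.6°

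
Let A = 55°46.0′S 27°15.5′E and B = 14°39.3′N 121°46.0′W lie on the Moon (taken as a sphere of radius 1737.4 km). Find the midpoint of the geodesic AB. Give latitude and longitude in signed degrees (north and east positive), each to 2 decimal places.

Central angle δ = 2.3129 rad. Interpolating on the sphere with fraction f = 0.5:
P = [sin((1−f)δ)·A + sin(fδ)·B] / sin δ = 1.2419·A + 1.2419·B in Cartesian coordinates,
giving P = (-0.0115, -0.7015, -0.7125), i.e. latitude -45.44°, longitude -90.94°.

-45.44°, -90.94°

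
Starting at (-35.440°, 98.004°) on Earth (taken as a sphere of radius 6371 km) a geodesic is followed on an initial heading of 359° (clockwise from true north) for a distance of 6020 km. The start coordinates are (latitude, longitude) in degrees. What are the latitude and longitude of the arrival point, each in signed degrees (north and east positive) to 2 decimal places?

18.69°, 97.15°

Angular distance δ = d/R = 6020/6371 = 0.94491 rad; initial bearing θ = 6.2657 rad.
sin φ₂ = sin φ₁ cos δ + cos φ₁ sin δ cos θ = (-0.5799)(0.5858) + (0.8147)(0.8104)(0.9998) = 0.3205, so φ₂ = 18.69°.
Δλ = atan2(sin θ sin δ cos φ₁, cos δ − sin φ₁ sin φ₂) = atan2(-0.0115, 0.7717) = -0.856°.
λ₂ = 98.004° − 0.856° = 97.15°.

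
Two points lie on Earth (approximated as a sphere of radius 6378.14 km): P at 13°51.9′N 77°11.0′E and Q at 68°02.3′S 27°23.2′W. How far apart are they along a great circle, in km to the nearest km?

With latitudes φ₁ = 13.865°, φ₂ = -68.038° and longitude difference Δλ = -104.570°:
cos c = sin φ₁ sin φ₂ + cos φ₁ cos φ₂ cos Δλ = (0.2396)(-0.9274) + (0.9709)(0.3740)(-0.2516) = -0.31359,
so c = arccos(-0.31359) = 1.88976 rad.
Distance = R·c = 6378.14 × 1.8898 ≈ 12053 km.

12053 km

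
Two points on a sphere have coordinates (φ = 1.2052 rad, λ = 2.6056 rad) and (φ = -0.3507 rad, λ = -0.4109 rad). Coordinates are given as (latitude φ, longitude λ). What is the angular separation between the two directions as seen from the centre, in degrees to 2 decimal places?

Let φ₁ = 1.2052 rad, φ₂ = -0.3507 rad, and Δλ = -3.0165 rad.
cos c = sin φ₁ sin φ₂ + cos φ₁ cos φ₂ cos Δλ = (0.9339)(-0.3436) + (0.3575)(0.9391)(-0.9922) = -0.65397,
so c = arccos(-0.65397) = 2.28362 rad.
So the angular separation is 130.84°.

130.84°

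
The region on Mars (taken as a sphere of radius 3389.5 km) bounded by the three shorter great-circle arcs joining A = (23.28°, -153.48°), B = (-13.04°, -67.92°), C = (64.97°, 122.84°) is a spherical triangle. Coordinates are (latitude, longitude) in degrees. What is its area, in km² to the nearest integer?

16778725 km²

Side lengths (central angles): a = 2.2261, b = 1.1583, c = 1.5907 rad; semiperimeter s = 2.4875.
By l'Huilier's theorem, tan(E/4) = √[tan(s/2) tan((s−a)/2) tan((s−b)/2) tan((s−c)/2)], giving spherical excess E = 1.4605 rad.
Area = E·R² = 1.4605 × (3389.5)² ≈ 16778725 km².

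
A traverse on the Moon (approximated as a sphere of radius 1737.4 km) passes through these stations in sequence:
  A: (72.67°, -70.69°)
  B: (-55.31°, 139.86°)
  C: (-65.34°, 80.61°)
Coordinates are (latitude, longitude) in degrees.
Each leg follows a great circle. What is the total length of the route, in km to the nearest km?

Leg A→B: central angle 2.7677 rad, distance 4808.6 km.
Leg B→C: central angle 0.5183 rad, distance 900.5 km.
Total: 4808.6 + 900.5 ≈ 5709 km.

5709 km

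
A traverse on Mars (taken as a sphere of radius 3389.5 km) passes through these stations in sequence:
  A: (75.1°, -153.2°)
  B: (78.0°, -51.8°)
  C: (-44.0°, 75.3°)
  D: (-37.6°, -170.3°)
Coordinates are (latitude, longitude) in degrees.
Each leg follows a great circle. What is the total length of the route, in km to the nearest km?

14215 km

Leg A→B: central angle 0.3634 rad, distance 1231.8 km.
Leg B→C: central angle 2.4492 rad, distance 8301.4 km.
Leg C→D: central angle 1.3813 rad, distance 4681.8 km.
Total: 1231.8 + 8301.4 + 4681.8 ≈ 14215 km.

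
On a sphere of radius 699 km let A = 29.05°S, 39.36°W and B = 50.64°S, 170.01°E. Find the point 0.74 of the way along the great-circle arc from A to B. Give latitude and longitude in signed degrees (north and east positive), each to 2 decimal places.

Central angle δ = 1.6787 rad. Interpolating on the sphere with fraction f = 0.74:
P = [sin((1−f)δ)·A + sin(fδ)·B] / sin δ = 0.4252·A + 0.9521·B in Cartesian coordinates,
giving P = (-0.3072, -0.1310, -0.9426), i.e. latitude -70.49°, longitude -156.91°.

-70.49°, -156.91°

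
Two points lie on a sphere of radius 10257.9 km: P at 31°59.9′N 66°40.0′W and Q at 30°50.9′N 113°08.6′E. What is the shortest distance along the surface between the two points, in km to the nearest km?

Let φ₁ = 0.5585 rad, φ₂ = 0.5384 rad, and Δλ = 3.1383 rad.
cos c = sin φ₁ sin φ₂ + cos φ₁ cos φ₂ cos Δλ = (0.5299)(0.5128) + (0.8481)(0.8585)(-1.0000) = -0.45637,
so c = arccos(-0.45637) = 2.04471 rad.
Distance = R·c = 10257.9 × 2.0447 ≈ 20974 km.

20974 km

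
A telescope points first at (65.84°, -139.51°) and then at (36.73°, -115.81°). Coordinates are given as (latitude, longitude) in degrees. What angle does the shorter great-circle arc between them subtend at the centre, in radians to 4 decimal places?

0.5623 rad

Let φ₁ = 1.1491 rad, φ₂ = 0.6411 rad, and Δλ = 0.4136 rad.
cos c = sin φ₁ sin φ₂ + cos φ₁ cos φ₂ cos Δλ = (0.9124)(0.5980) + (0.4093)(0.8015)(0.9157) = 0.84602,
so c = arccos(0.84602) = 0.56232 rad.
So the angular separation is 0.5623 rad.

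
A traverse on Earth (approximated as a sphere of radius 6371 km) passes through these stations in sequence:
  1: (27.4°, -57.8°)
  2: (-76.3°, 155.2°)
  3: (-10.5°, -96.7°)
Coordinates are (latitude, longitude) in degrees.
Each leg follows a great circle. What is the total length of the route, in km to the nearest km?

23635 km

Leg 1→2: central angle 2.2439 rad, distance 14296.2 km.
Leg 2→3: central angle 1.4659 rad, distance 9339.3 km.
Total: 14296.2 + 9339.3 ≈ 23635 km.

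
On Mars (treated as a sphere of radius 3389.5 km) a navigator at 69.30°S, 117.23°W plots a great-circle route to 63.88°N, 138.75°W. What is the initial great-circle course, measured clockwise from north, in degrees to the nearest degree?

347°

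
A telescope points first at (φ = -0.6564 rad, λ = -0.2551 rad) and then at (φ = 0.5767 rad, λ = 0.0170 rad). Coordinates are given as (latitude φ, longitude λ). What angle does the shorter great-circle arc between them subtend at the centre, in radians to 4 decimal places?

1.2589 rad

In radians: φ₁ = -0.6564, φ₂ = 0.5767, Δλ = 15.590° = 0.2721 rad.
Haversine: a = sin²(Δφ/2) + cos φ₁ cos φ₂ sin²(Δλ/2) = 0.3343 + (0.7922)(0.8383)(0.0184) = 0.34656.
Central angle c = 2·arcsin(√a) = 1.25888 rad.
So the angular separation is 1.2589 rad.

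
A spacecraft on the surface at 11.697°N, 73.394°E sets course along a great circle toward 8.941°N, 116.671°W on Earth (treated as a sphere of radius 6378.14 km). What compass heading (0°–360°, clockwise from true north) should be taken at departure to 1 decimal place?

With φ₁ = 0.2042, φ₂ = 0.1560, Δλ = 2.9659 rad, the forward-azimuth formula gives
θ = atan2( sin Δλ cos φ₂ , cos φ₁ sin φ₂ − sin φ₁ cos φ₂ cos Δλ ) = atan2(0.1726, 0.3494) = 26.30°.
So the initial bearing is 26.3°.

26.3°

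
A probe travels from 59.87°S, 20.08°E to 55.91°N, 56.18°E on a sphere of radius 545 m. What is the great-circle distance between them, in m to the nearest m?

Let φ₁ = -1.0449 rad, φ₂ = 0.9758 rad, and Δλ = 0.6301 rad.
cos c = sin φ₁ sin φ₂ + cos φ₁ cos φ₂ cos Δλ = (-0.8649)(0.8282) + (0.5020)(0.5605)(0.8080) = -0.48894,
so c = arccos(-0.48894) = 2.08167 rad.
Distance = R·c = 545 × 2.0817 ≈ 1135 m.

1135 m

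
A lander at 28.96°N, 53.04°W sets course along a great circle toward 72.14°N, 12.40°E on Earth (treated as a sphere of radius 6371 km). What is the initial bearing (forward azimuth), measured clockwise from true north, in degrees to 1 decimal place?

With φ₁ = 0.5054, φ₂ = 1.2591, Δλ = 1.1421 rad, the forward-azimuth formula gives
θ = atan2( sin Δλ cos φ₂ , cos φ₁ sin φ₂ − sin φ₁ cos φ₂ cos Δλ ) = atan2(0.2789, 0.7711) = 19.89°.
So the initial bearing is 19.9°.

19.9°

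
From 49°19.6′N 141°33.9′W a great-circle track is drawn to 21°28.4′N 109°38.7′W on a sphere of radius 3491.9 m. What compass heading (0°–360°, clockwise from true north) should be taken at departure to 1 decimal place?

126.2°

Δλ = 31.920° = 0.5571 rad.
y = sin Δλ · cos φ₂ = (0.5287)(0.9306) = 0.4920
x = cos φ₁ sin φ₂ − sin φ₁ cos φ₂ cos Δλ = (0.6517)(0.3661) − (0.7584)(0.9306)(0.8488) = -0.3605
θ = atan2(y, x) = 126.23°, so the bearing is 126.2°.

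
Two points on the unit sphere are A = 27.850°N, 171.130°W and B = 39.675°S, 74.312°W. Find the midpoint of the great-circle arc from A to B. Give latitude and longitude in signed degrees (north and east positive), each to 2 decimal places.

The central angle between A and B is δ = 1.9596 rad.
With f = 0.5, the slerp weights are sin((1−f)δ)/sin δ = 0.8973 and sin(fδ)/sin δ = 0.8973.
Weighted sum of the unit vectors: (0.8973)·(-0.8736,-0.1363,0.4672) + (0.8973)·(0.2081,-0.7410,-0.6384) = (-0.5972, -0.7873, -0.1537).
Converting back: φ = atan2(z, √(x²+y²)) = -8.84°, λ = atan2(y, x) = -127.18°.

-8.84°, -127.18°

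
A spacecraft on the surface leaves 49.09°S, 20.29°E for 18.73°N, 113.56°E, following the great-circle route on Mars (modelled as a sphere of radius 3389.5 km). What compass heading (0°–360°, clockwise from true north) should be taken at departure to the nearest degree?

80°

Δλ = 93.270° = 1.6279 rad.
y = sin Δλ · cos φ₂ = (0.9984)(0.9470) = 0.9455
x = cos φ₁ sin φ₂ − sin φ₁ cos φ₂ cos Δλ = (0.6549)(0.3211) − (-0.7557)(0.9470)(-0.0570) = 0.1695
θ = atan2(y, x) = 79.84°, so the bearing is 80°.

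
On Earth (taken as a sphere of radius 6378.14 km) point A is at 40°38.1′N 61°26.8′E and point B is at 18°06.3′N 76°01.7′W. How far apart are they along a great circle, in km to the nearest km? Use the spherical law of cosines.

Let φ₁ = 0.7092 rad, φ₂ = 0.3160 rad, and Δλ = -2.3994 rad.
cos c = sin φ₁ sin φ₂ + cos φ₁ cos φ₂ cos Δλ = (0.6512)(0.3108) + (0.7589)(0.9505)(-0.7370) = -0.32921,
so c = arccos(-0.32921) = 1.90626 rad.
Distance = R·c = 6378.14 × 1.9063 ≈ 12158 km.

12158 km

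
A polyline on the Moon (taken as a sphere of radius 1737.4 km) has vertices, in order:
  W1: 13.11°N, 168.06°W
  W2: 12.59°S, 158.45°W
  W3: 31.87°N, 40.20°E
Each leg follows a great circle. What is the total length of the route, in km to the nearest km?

5507 km

Leg W1→W2: central angle 0.4784 rad, distance 831.2 km.
Leg W2→W3: central angle 2.6915 rad, distance 4676.2 km.
Total: 831.2 + 4676.2 ≈ 5507 km.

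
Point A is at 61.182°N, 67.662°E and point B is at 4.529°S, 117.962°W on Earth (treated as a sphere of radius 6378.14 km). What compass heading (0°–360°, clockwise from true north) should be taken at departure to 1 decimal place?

Δλ = 174.376° = 3.0434 rad.
y = sin Δλ · cos φ₂ = (0.0980)(0.9969) = 0.0977
x = cos φ₁ sin φ₂ − sin φ₁ cos φ₂ cos Δλ = (0.4820)(-0.0790) − (0.8762)(0.9969)(-0.9952) = 0.8312
θ = atan2(y, x) = 6.70°, so the bearing is 6.7°.

6.7°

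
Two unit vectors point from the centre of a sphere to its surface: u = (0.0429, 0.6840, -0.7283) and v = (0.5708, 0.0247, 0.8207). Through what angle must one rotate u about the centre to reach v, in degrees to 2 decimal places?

u·v = -0.5563; |u| = 1.0001, |v| = 1.0000.
cos θ = (u·v)/(|u||v|) = -0.5563, so θ = 123.80°.

123.80°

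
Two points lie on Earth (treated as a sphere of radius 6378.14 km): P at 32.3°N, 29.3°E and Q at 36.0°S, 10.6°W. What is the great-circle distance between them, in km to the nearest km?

With latitudes φ₁ = 32.300°, φ₂ = -36.000° and longitude difference Δλ = -39.900°:
cos c = sin φ₁ sin φ₂ + cos φ₁ cos φ₂ cos Δλ = (0.5344)(-0.5878) + (0.8453)(0.8090)(0.7672) = 0.21053,
so c = arccos(0.21053) = 1.35868 rad.
Distance = R·c = 6378.14 × 1.3587 ≈ 8666 km.

8666 km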